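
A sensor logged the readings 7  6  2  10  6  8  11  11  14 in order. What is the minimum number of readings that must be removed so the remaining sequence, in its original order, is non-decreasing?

3

Fewest deletions = n − (longest non-decreasing subsequence).
Patience tails:
7 → extends → [7]
6 → replaces 7 → [6]
2 → replaces 6 → [2]
10 → extends → [2, 10]
6 → replaces 10 → [2, 6]
8 → extends → [2, 6, 8]
11 → extends → [2, 6, 8, 11]
11 → extends → [2, 6, 8, 11, 11]
14 → extends → [2, 6, 8, 11, 11, 14]
Longest non-decreasing subsequence has length 6, so deletions = 9 − 6 = 3.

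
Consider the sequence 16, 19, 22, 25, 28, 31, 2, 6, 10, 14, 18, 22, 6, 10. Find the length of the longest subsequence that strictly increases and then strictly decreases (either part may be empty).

8

inc[i] = longest strictly increasing subsequence ending at i; dec[i] = longest strictly decreasing subsequence starting at i:
i:      1  2  3  4  5  6  7  8  9 10 11 12 13 14
a[i]:  16 19 22 25 28 31  2  6 10 14 18 22  6 10
inc:    1  2  3  4  5  6  1  2  3  4  5  6  2  3
dec:    3  3  3  3  3  3  1  1  2  2  2  2  1  1
Best peak at i=6 (value 31): inc=6, dec=3, length 6+3−1 = 8.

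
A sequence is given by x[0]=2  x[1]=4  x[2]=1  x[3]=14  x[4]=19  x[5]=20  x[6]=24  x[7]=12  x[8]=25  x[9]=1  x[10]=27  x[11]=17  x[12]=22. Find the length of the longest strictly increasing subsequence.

Track the smallest tail for each achievable length (strict):
2 → extends → [2]
4 → extends → [2, 4]
1 → replaces 2 → [1, 4]
14 → extends → [1, 4, 14]
19 → extends → [1, 4, 14, 19]
20 → extends → [1, 4, 14, 19, 20]
24 → extends → [1, 4, 14, 19, 20, 24]
12 → replaces 14 → [1, 4, 12, 19, 20, 24]
25 → extends → [1, 4, 12, 19, 20, 24, 25]
1 → already a tail → [1, 4, 12, 19, 20, 24, 25]
27 → extends → [1, 4, 12, 19, 20, 24, 25, 27]
17 → replaces 19 → [1, 4, 12, 17, 20, 24, 25, 27]
22 → replaces 24 → [1, 4, 12, 17, 20, 22, 25, 27]
Eight tails, so the longest strictly increasing subsequence has length 8 (e.g. 2, 4, 14, 19, 20, 24, 25, 27).

8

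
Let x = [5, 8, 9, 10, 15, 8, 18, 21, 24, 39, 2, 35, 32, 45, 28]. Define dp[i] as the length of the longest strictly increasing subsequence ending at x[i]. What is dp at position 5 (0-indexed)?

dp[i] = 1 + max{dp[j] : j<i, x[j]<x[i]} (or 1 if no such j):
i:      0  1  2  3  4  5  6  7  8  9 10 11 12 13 14
x[i]:   5  8  9 10 15  8 18 21 24 39  2 35 32 45 28
dp:     1  2  3  4  5  2  6  7  8  9  1  9  9 10  9
At index 5 the value is 2.

2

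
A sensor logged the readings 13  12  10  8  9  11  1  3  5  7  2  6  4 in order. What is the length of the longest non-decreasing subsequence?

4

Let dp[i] be the length of the longest such subsequence ending at index i:
i:      1  2  3  4  5  6  7  8  9 10 11 12 13
a[i]:  13 12 10  8  9 11  1  3  5  7  2  6  4
dp:     1  1  1  1  2  3  1  2  3  4  2  4  3
Maximum dp value is 4.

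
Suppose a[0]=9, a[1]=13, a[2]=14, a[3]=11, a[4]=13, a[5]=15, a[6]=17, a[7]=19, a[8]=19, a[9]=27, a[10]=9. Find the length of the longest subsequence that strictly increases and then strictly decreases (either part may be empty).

8

inc[i] = longest strictly increasing subsequence ending at i; dec[i] = longest strictly decreasing subsequence starting at i:
i:      0  1  2  3  4  5  6  7  8  9 10
a[i]:   9 13 14 11 13 15 17 19 19 27  9
inc:    1  2  3  2  3  4  5  6  6  7  1
dec:    1  3  3  2  2  2  2  2  2  2  1
Best peak at i=9 (value 27): inc=7, dec=2, length 7+2−1 = 8.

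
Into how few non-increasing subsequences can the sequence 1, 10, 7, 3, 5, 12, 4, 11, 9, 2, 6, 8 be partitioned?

Place each on the leftmost legal pile:
1 → new pile 1 (tops now [1])
10 → new pile 2 (tops now [1, 10])
7 → pile 2 (tops now [1, 7])
3 → pile 2 (tops now [1, 3])
5 → new pile 3 (tops now [1, 3, 5])
12 → new pile 4 (tops now [1, 3, 5, 12])
4 → pile 3 (tops now [1, 3, 4, 12])
11 → pile 4 (tops now [1, 3, 4, 11])
9 → pile 4 (tops now [1, 3, 4, 9])
2 → pile 2 (tops now [1, 2, 4, 9])
6 → pile 4 (tops now [1, 2, 4, 6])
8 → new pile 5 (tops now [1, 2, 4, 6, 8])
Five piles.

5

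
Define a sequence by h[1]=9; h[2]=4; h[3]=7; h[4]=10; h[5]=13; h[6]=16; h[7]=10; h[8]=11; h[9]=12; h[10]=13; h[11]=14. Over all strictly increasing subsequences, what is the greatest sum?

Let S[i] be the best sum of a strictly increasing subsequence ending at i:
i:      1  2  3  4  5  6  7  8  9 10 11
h[i]:   9  4  7 10 13 16 10 11 12 13 14
S:      9  4 11 21 34 50 21 32 44 57 71
Maximum is 71 (e.g. 4 + 7 + 10 + 11 + 12 + 13 + 14).

71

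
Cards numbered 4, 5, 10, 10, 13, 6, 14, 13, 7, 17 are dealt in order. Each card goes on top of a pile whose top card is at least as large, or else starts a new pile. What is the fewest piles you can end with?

6

The minimum number of non-increasing subsequences covering a sequence equals the length of its longest strictly increasing subsequence.
LIS length is 6 (e.g. 4, 5, 10, 13, 14, 17), so 6 piles are needed.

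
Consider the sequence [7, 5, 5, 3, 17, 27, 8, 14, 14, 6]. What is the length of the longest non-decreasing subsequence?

Let dp[i] be the length of the longest such subsequence ending at index i:
i:      1  2  3  4  5  6  7  8  9 10
a[i]:   7  5  5  3 17 27  8 14 14  6
dp:     1  1  2  1  3  4  3  4  5  3
Maximum dp value is 5.

5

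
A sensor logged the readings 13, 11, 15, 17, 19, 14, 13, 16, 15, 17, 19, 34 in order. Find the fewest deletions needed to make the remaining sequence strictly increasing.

Fewest deletions = n − (longest strictly increasing subsequence).
i:      1  2  3  4  5  6  7  8  9 10 11 12
a[i]:  13 11 15 17 19 14 13 16 15 17 19 34
dp:     1  1  2  3  4  2  2  3  3  4  5  6
max dp = 6, so deletions = 12 − 6 = 6.

6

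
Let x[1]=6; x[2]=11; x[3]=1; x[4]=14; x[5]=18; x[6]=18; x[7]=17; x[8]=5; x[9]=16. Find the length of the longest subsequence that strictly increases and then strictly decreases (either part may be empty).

inc[i] = longest strictly increasing subsequence ending at i; dec[i] = longest strictly decreasing subsequence starting at i:
i:      1  2  3  4  5  6  7  8  9
x[i]:   6 11  1 14 18 18 17  5 16
inc:    1  2  1  3  4  4  4  2  4
dec:    2  2  1  2  3  3  2  1  1
Best peak at i=5 (value 18): inc=4, dec=3, length 4+3−1 = 6.

6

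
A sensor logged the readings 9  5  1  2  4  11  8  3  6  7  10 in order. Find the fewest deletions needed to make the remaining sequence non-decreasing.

5

Fewest deletions = n − (longest non-decreasing subsequence).
i:      1  2  3  4  5  6  7  8  9 10 11
a[i]:   9  5  1  2  4 11  8  3  6  7 10
dp:     1  1  1  2  3  4  4  3  4  5  6
max dp = 6, so deletions = 11 − 6 = 5.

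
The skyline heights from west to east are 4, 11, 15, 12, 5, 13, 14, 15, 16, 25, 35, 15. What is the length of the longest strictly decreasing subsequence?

3

Negate each value so 'decreasing' becomes 'increasing', then run patience tails on the negated sequence:
-4 → extends → [-4]
-11 → replaces -4 → [-11]
-15 → replaces -11 → [-15]
-12 → extends → [-15, -12]
-5 → extends → [-15, -12, -5]
-13 → replaces -12 → [-15, -13, -5]
-14 → replaces -13 → [-15, -14, -5]
-15 → already a tail → [-15, -14, -5]
-16 → replaces -15 → [-16, -14, -5]
-25 → replaces -16 → [-25, -14, -5]
-35 → replaces -25 → [-35, -14, -5]
-15 → replaces -14 → [-35, -15, -5]
Three tails, so the longest strictly decreasing subsequence of the original has length 3.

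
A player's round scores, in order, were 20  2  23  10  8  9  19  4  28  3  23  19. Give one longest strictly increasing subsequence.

2, 8, 9, 19, 28

Patience tails give the LIS length; then backtrack through the dp parents:
20 → extends → [20]
2 → replaces 20 → [2]
23 → extends → [2, 23]
10 → replaces 23 → [2, 10]
8 → replaces 10 → [2, 8]
9 → extends → [2, 8, 9]
19 → extends → [2, 8, 9, 19]
4 → replaces 8 → [2, 4, 9, 19]
28 → extends → [2, 4, 9, 19, 28]
3 → replaces 4 → [2, 3, 9, 19, 28]
23 → replaces 28 → [2, 3, 9, 19, 23]
19 → already a tail → [2, 3, 9, 19, 23]
Length 5; one witness is 2, 8, 9, 19, 28.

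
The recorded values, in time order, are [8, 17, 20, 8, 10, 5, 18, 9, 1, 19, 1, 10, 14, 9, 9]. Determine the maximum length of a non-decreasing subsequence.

5

Track the smallest tail for each achievable length (allowing ties):
8 → extends → [8]
17 → extends → [8, 17]
20 → extends → [8, 17, 20]
8 → replaces 17 → [8, 8, 20]
10 → replaces 20 → [8, 8, 10]
5 → replaces 8 → [5, 8, 10]
18 → extends → [5, 8, 10, 18]
9 → replaces 10 → [5, 8, 9, 18]
1 → replaces 5 → [1, 8, 9, 18]
19 → extends → [1, 8, 9, 18, 19]
1 → replaces 8 → [1, 1, 9, 18, 19]
10 → replaces 18 → [1, 1, 9, 10, 19]
14 → replaces 19 → [1, 1, 9, 10, 14]
9 → replaces 10 → [1, 1, 9, 9, 14]
9 → replaces 14 → [1, 1, 9, 9, 9]
Five tails, so the longest non-decreasing subsequence has length 5 (e.g. 8, 8, 10, 18, 19).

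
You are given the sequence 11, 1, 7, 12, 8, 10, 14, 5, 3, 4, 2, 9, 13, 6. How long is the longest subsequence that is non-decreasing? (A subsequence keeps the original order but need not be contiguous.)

Let dp[i] be the length of the longest such subsequence ending at index i:
i:      1  2  3  4  5  6  7  8  9 10 11 12 13 14
a[i]:  11  1  7 12  8 10 14  5  3  4  2  9 13  6
dp:     1  1  2  3  3  4  5  2  2  3  2  4  5  4
Maximum dp value is 5.

5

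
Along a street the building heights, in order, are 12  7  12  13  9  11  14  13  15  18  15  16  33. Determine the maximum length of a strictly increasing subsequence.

Track the smallest tail for each achievable length (strict):
12 → extends → [12]
7 → replaces 12 → [7]
12 → extends → [7, 12]
13 → extends → [7, 12, 13]
9 → replaces 12 → [7, 9, 13]
11 → replaces 13 → [7, 9, 11]
14 → extends → [7, 9, 11, 14]
13 → replaces 14 → [7, 9, 11, 13]
15 → extends → [7, 9, 11, 13, 15]
18 → extends → [7, 9, 11, 13, 15, 18]
15 → already a tail → [7, 9, 11, 13, 15, 18]
16 → replaces 18 → [7, 9, 11, 13, 15, 16]
33 → extends → [7, 9, 11, 13, 15, 16, 33]
Seven tails, so the longest strictly increasing subsequence has length 7 (e.g. 7, 12, 13, 14, 15, 18, 33).

7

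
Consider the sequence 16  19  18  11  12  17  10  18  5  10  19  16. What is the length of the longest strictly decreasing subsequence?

5

Negate each value so 'decreasing' becomes 'increasing', then run patience tails on the negated sequence:
-16 → extends → [-16]
-19 → replaces -16 → [-19]
-18 → extends → [-19, -18]
-11 → extends → [-19, -18, -11]
-12 → replaces -11 → [-19, -18, -12]
-17 → replaces -12 → [-19, -18, -17]
-10 → extends → [-19, -18, -17, -10]
-18 → already a tail → [-19, -18, -17, -10]
-5 → extends → [-19, -18, -17, -10, -5]
-10 → already a tail → [-19, -18, -17, -10, -5]
-19 → already a tail → [-19, -18, -17, -10, -5]
-16 → replaces -10 → [-19, -18, -17, -16, -5]
Five tails, so the longest strictly decreasing subsequence of the original has length 5.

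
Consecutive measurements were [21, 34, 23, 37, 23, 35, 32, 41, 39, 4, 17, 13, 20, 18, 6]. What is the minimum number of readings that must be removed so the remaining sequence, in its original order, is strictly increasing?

11

Fewest deletions = n − (longest strictly increasing subsequence).
Patience tails:
21 → extends → [21]
34 → extends → [21, 34]
23 → replaces 34 → [21, 23]
37 → extends → [21, 23, 37]
23 → already a tail → [21, 23, 37]
35 → replaces 37 → [21, 23, 35]
32 → replaces 35 → [21, 23, 32]
41 → extends → [21, 23, 32, 41]
39 → replaces 41 → [21, 23, 32, 39]
4 → replaces 21 → [4, 23, 32, 39]
17 → replaces 23 → [4, 17, 32, 39]
13 → replaces 17 → [4, 13, 32, 39]
20 → replaces 32 → [4, 13, 20, 39]
18 → replaces 20 → [4, 13, 18, 39]
6 → replaces 13 → [4, 6, 18, 39]
Longest strictly increasing subsequence has length 4, so deletions = 15 − 4 = 11.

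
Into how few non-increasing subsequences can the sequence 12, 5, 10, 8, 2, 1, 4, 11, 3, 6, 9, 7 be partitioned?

4

Place each on the leftmost legal pile:
12 → new pile 1 (tops now [12])
5 → pile 1 (tops now [5])
10 → new pile 2 (tops now [5, 10])
8 → pile 2 (tops now [5, 8])
2 → pile 1 (tops now [2, 8])
1 → pile 1 (tops now [1, 8])
4 → pile 2 (tops now [1, 4])
11 → new pile 3 (tops now [1, 4, 11])
3 → pile 2 (tops now [1, 3, 11])
6 → pile 3 (tops now [1, 3, 6])
9 → new pile 4 (tops now [1, 3, 6, 9])
7 → pile 4 (tops now [1, 3, 6, 7])
Four piles.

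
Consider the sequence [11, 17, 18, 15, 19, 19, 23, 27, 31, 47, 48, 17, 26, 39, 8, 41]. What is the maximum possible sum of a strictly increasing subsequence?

Let S[i] be the best sum of a strictly increasing subsequence ending at i:
i:       1   2   3   4   5   6   7   8   9  10  11  12  13  14  15  16
a[i]:   11  17  18  15  19  19  23  27  31  47  48  17  26  39   8  41
S:      11  28  46  26  65  65  88 115 146 193 241  43 114 185   8 226
Maximum is 241 (e.g. 11 + 17 + 18 + 19 + 23 + 27 + 31 + 47 + 48).

241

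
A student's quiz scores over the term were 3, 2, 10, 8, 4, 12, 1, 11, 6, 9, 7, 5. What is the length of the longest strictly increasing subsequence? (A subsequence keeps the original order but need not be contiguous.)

4

Let dp[i] be the length of the longest such subsequence ending at index i:
i:      1  2  3  4  5  6  7  8  9 10 11 12
a[i]:   3  2 10  8  4 12  1 11  6  9  7  5
dp:     1  1  2  2  2  3  1  3  3  4  4  3
Maximum dp value is 4.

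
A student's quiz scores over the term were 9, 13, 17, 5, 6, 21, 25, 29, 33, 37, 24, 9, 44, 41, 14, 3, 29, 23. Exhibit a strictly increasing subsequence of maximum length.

9, 13, 17, 21, 25, 29, 33, 37, 44

Patience tails give the LIS length; then backtrack through the dp parents:
9 → extends → [9]
13 → extends → [9, 13]
17 → extends → [9, 13, 17]
5 → replaces 9 → [5, 13, 17]
6 → replaces 13 → [5, 6, 17]
21 → extends → [5, 6, 17, 21]
25 → extends → [5, 6, 17, 21, 25]
29 → extends → [5, 6, 17, 21, 25, 29]
33 → extends → [5, 6, 17, 21, 25, 29, 33]
37 → extends → [5, 6, 17, 21, 25, 29, 33, 37]
24 → replaces 25 → [5, 6, 17, 21, 24, 29, 33, 37]
9 → replaces 17 → [5, 6, 9, 21, 24, 29, 33, 37]
44 → extends → [5, 6, 9, 21, 24, 29, 33, 37, 44]
41 → replaces 44 → [5, 6, 9, 21, 24, 29, 33, 37, 41]
14 → replaces 21 → [5, 6, 9, 14, 24, 29, 33, 37, 41]
3 → replaces 5 → [3, 6, 9, 14, 24, 29, 33, 37, 41]
29 → already a tail → [3, 6, 9, 14, 24, 29, 33, 37, 41]
23 → replaces 24 → [3, 6, 9, 14, 23, 29, 33, 37, 41]
Length 9; one witness is 9, 13, 17, 21, 25, 29, 33, 37, 44.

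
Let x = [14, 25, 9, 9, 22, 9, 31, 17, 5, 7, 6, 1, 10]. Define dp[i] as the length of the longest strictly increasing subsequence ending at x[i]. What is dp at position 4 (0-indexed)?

dp[i] = 1 + max{dp[j] : j<i, x[j]<x[i]} (or 1 if no such j):
i:      0  1  2  3  4  5  6  7  8  9 10 11 12
x[i]:  14 25  9  9 22  9 31 17  5  7  6  1 10
dp:     1  2  1  1  2  1  3  2  1  2  2  1  3
At index 4 the value is 2.

2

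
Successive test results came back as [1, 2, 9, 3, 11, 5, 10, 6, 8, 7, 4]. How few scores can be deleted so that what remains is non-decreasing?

Fewest deletions = n − (longest non-decreasing subsequence).
i:      1  2  3  4  5  6  7  8  9 10 11
a[i]:   1  2  9  3 11  5 10  6  8  7  4
dp:     1  2  3  3  4  4  5  5  6  6  4
max dp = 6, so deletions = 11 − 6 = 5.

5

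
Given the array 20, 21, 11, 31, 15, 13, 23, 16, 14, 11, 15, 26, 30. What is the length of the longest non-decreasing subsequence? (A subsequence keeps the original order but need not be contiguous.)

Let dp[i] be the length of the longest such subsequence ending at index i:
i:      1  2  3  4  5  6  7  8  9 10 11 12 13
a[i]:  20 21 11 31 15 13 23 16 14 11 15 26 30
dp:     1  2  1  3  2  2  3  3  3  2  4  5  6
Maximum dp value is 6.

6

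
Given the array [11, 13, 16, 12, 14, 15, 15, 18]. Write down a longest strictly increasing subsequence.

11, 13, 14, 15, 18

Patience tails give the LIS length; then backtrack through the dp parents:
11 → extends → [11]
13 → extends → [11, 13]
16 → extends → [11, 13, 16]
12 → replaces 13 → [11, 12, 16]
14 → replaces 16 → [11, 12, 14]
15 → extends → [11, 12, 14, 15]
15 → already a tail → [11, 12, 14, 15]
18 → extends → [11, 12, 14, 15, 18]
Length 5; one witness is 11, 13, 14, 15, 18.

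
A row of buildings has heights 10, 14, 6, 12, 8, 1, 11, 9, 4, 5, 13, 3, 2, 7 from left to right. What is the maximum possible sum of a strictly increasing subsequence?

38

Let S[i] be the best sum of a strictly increasing subsequence ending at i:
i:      1  2  3  4  5  6  7  8  9 10 11 12 13 14
a[i]:  10 14  6 12  8  1 11  9  4  5 13  3  2  7
S:     10 24  6 22 14  1 25 23  5 10 38  4  3 17
Maximum is 38 (e.g. 6 + 8 + 11 + 13).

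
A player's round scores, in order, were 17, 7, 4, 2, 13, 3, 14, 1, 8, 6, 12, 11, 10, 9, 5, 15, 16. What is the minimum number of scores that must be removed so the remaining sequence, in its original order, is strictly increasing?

11

Fewest deletions = n − (longest strictly increasing subsequence).
Patience tails:
17 → extends → [17]
7 → replaces 17 → [7]
4 → replaces 7 → [4]
2 → replaces 4 → [2]
13 → extends → [2, 13]
3 → replaces 13 → [2, 3]
14 → extends → [2, 3, 14]
1 → replaces 2 → [1, 3, 14]
8 → replaces 14 → [1, 3, 8]
6 → replaces 8 → [1, 3, 6]
12 → extends → [1, 3, 6, 12]
11 → replaces 12 → [1, 3, 6, 11]
10 → replaces 11 → [1, 3, 6, 10]
9 → replaces 10 → [1, 3, 6, 9]
5 → replaces 6 → [1, 3, 5, 9]
15 → extends → [1, 3, 5, 9, 15]
16 → extends → [1, 3, 5, 9, 15, 16]
Longest strictly increasing subsequence has length 6, so deletions = 17 − 6 = 11.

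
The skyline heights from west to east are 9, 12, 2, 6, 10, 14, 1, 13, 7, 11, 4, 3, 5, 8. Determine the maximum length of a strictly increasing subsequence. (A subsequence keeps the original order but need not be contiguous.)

4

Let dp[i] be the length of the longest such subsequence ending at index i:
i:      1  2  3  4  5  6  7  8  9 10 11 12 13 14
a[i]:   9 12  2  6 10 14  1 13  7 11  4  3  5  8
dp:     1  2  1  2  3  4  1  4  3  4  2  2  3  4
Maximum dp value is 4.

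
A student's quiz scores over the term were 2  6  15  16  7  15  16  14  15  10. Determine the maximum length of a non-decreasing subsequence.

5

Track the smallest tail for each achievable length (allowing ties):
2 → extends → [2]
6 → extends → [2, 6]
15 → extends → [2, 6, 15]
16 → extends → [2, 6, 15, 16]
7 → replaces 15 → [2, 6, 7, 16]
15 → replaces 16 → [2, 6, 7, 15]
16 → extends → [2, 6, 7, 15, 16]
14 → replaces 15 → [2, 6, 7, 14, 16]
15 → replaces 16 → [2, 6, 7, 14, 15]
10 → replaces 14 → [2, 6, 7, 10, 15]
Five tails, so the longest non-decreasing subsequence has length 5 (e.g. 2, 6, 15, 16, 16).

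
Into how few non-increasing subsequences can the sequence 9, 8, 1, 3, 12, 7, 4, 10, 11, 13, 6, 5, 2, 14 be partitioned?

7

The minimum number of non-increasing subsequences covering a sequence equals the length of its longest strictly increasing subsequence.
LIS length is 7 (e.g. 1, 3, 7, 10, 11, 13, 14), so 7 piles are needed.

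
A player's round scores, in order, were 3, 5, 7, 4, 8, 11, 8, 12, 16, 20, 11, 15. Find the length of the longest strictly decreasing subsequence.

Negate each value so 'decreasing' becomes 'increasing', then run patience tails on the negated sequence:
-3 → extends → [-3]
-5 → replaces -3 → [-5]
-7 → replaces -5 → [-7]
-4 → extends → [-7, -4]
-8 → replaces -7 → [-8, -4]
-11 → replaces -8 → [-11, -4]
-8 → replaces -4 → [-11, -8]
-12 → replaces -11 → [-12, -8]
-16 → replaces -12 → [-16, -8]
-20 → replaces -16 → [-20, -8]
-11 → replaces -8 → [-20, -11]
-15 → replaces -11 → [-20, -15]
Two tails, so the longest strictly decreasing subsequence of the original has length 2.

2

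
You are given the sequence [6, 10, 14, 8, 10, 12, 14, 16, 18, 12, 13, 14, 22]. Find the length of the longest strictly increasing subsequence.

Let dp[i] be the length of the longest such subsequence ending at index i:
i:      1  2  3  4  5  6  7  8  9 10 11 12 13
a[i]:   6 10 14  8 10 12 14 16 18 12 13 14 22
dp:     1  2  3  2  3  4  5  6  7  4  5  6  8
Maximum dp value is 8.

8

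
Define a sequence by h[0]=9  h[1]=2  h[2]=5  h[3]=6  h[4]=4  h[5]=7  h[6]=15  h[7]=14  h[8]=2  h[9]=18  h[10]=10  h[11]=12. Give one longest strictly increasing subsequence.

Patience tails give the LIS length; then backtrack through the dp parents:
9 → extends → [9]
2 → replaces 9 → [2]
5 → extends → [2, 5]
6 → extends → [2, 5, 6]
4 → replaces 5 → [2, 4, 6]
7 → extends → [2, 4, 6, 7]
15 → extends → [2, 4, 6, 7, 15]
14 → replaces 15 → [2, 4, 6, 7, 14]
2 → already a tail → [2, 4, 6, 7, 14]
18 → extends → [2, 4, 6, 7, 14, 18]
10 → replaces 14 → [2, 4, 6, 7, 10, 18]
12 → replaces 18 → [2, 4, 6, 7, 10, 12]
Length 6; one witness is 2, 5, 6, 7, 15, 18.

2, 5, 6, 7, 15, 18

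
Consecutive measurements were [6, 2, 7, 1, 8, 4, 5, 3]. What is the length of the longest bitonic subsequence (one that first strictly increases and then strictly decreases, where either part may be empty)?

5

inc[i] = longest strictly increasing subsequence ending at i; dec[i] = longest strictly decreasing subsequence starting at i:
i:     1 2 3 4 5 6 7 8
a[i]:  6 2 7 1 8 4 5 3
inc:   1 1 2 1 3 2 3 2
dec:   3 2 3 1 3 2 2 1
Best peak at i=5 (value 8): inc=3, dec=3, length 3+3−1 = 5.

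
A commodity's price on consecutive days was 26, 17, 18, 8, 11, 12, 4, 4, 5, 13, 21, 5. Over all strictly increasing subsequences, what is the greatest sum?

Let S[i] be the best sum of a strictly increasing subsequence ending at i:
i:      1  2  3  4  5  6  7  8  9 10 11 12
a[i]:  26 17 18  8 11 12  4  4  5 13 21  5
S:     26 17 35  8 19 31  4  4  9 44 65  9
Maximum is 65 (e.g. 8 + 11 + 12 + 13 + 21).

65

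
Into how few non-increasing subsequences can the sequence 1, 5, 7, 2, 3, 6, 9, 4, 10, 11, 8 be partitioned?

Place each on the leftmost legal pile:
1 → new pile 1 (tops now [1])
5 → new pile 2 (tops now [1, 5])
7 → new pile 3 (tops now [1, 5, 7])
2 → pile 2 (tops now [1, 2, 7])
3 → pile 3 (tops now [1, 2, 3])
6 → new pile 4 (tops now [1, 2, 3, 6])
9 → new pile 5 (tops now [1, 2, 3, 6, 9])
4 → pile 4 (tops now [1, 2, 3, 4, 9])
10 → new pile 6 (tops now [1, 2, 3, 4, 9, 10])
11 → new pile 7 (tops now [1, 2, 3, 4, 9, 10, 11])
8 → pile 5 (tops now [1, 2, 3, 4, 8, 10, 11])
Seven piles.

7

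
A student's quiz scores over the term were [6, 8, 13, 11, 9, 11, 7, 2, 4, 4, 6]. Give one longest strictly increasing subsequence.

Patience tails give the LIS length; then backtrack through the dp parents:
6 → extends → [6]
8 → extends → [6, 8]
13 → extends → [6, 8, 13]
11 → replaces 13 → [6, 8, 11]
9 → replaces 11 → [6, 8, 9]
11 → extends → [6, 8, 9, 11]
7 → replaces 8 → [6, 7, 9, 11]
2 → replaces 6 → [2, 7, 9, 11]
4 → replaces 7 → [2, 4, 9, 11]
4 → already a tail → [2, 4, 9, 11]
6 → replaces 9 → [2, 4, 6, 11]
Length 4; one witness is 6, 8, 9, 11.

6, 8, 9, 11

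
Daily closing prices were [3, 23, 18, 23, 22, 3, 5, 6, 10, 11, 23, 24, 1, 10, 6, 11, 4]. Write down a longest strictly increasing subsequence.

Patience tails give the LIS length; then backtrack through the dp parents:
3 → extends → [3]
23 → extends → [3, 23]
18 → replaces 23 → [3, 18]
23 → extends → [3, 18, 23]
22 → replaces 23 → [3, 18, 22]
3 → already a tail → [3, 18, 22]
5 → replaces 18 → [3, 5, 22]
6 → replaces 22 → [3, 5, 6]
10 → extends → [3, 5, 6, 10]
11 → extends → [3, 5, 6, 10, 11]
23 → extends → [3, 5, 6, 10, 11, 23]
24 → extends → [3, 5, 6, 10, 11, 23, 24]
1 → replaces 3 → [1, 5, 6, 10, 11, 23, 24]
10 → already a tail → [1, 5, 6, 10, 11, 23, 24]
6 → already a tail → [1, 5, 6, 10, 11, 23, 24]
11 → already a tail → [1, 5, 6, 10, 11, 23, 24]
4 → replaces 5 → [1, 4, 6, 10, 11, 23, 24]
Length 7; one witness is 3, 5, 6, 10, 11, 23, 24.

3, 5, 6, 10, 11, 23, 24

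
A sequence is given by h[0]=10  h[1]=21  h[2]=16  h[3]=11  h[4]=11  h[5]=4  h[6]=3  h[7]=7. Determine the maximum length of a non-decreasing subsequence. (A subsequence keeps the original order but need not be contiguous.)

Track the smallest tail for each achievable length (allowing ties):
10 → extends → [10]
21 → extends → [10, 21]
16 → replaces 21 → [10, 16]
11 → replaces 16 → [10, 11]
11 → extends → [10, 11, 11]
4 → replaces 10 → [4, 11, 11]
3 → replaces 4 → [3, 11, 11]
7 → replaces 11 → [3, 7, 11]
Three tails, so the longest non-decreasing subsequence has length 3 (e.g. 10, 11, 11).

3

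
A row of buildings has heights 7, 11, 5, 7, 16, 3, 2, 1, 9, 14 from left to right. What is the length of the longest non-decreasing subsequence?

Track the smallest tail for each achievable length (allowing ties):
7 → extends → [7]
11 → extends → [7, 11]
5 → replaces 7 → [5, 11]
7 → replaces 11 → [5, 7]
16 → extends → [5, 7, 16]
3 → replaces 5 → [3, 7, 16]
2 → replaces 3 → [2, 7, 16]
1 → replaces 2 → [1, 7, 16]
9 → replaces 16 → [1, 7, 9]
14 → extends → [1, 7, 9, 14]
Four tails, so the longest non-decreasing subsequence has length 4 (e.g. 7, 7, 9, 14).

4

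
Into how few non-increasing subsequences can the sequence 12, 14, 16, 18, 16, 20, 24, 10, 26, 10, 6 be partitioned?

7

Place each on the leftmost legal pile:
12 → new pile 1 (tops now [12])
14 → new pile 2 (tops now [12, 14])
16 → new pile 3 (tops now [12, 14, 16])
18 → new pile 4 (tops now [12, 14, 16, 18])
16 → pile 3 (tops now [12, 14, 16, 18])
20 → new pile 5 (tops now [12, 14, 16, 18, 20])
24 → new pile 6 (tops now [12, 14, 16, 18, 20, 24])
10 → pile 1 (tops now [10, 14, 16, 18, 20, 24])
26 → new pile 7 (tops now [10, 14, 16, 18, 20, 24, 26])
10 → pile 1 (tops now [10, 14, 16, 18, 20, 24, 26])
6 → pile 1 (tops now [6, 14, 16, 18, 20, 24, 26])
Seven piles.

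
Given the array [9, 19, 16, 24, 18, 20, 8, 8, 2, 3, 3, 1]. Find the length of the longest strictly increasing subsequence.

4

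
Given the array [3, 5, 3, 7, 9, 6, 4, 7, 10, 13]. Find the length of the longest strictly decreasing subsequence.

3

Negate each value so 'decreasing' becomes 'increasing', then run patience tails on the negated sequence:
-3 → extends → [-3]
-5 → replaces -3 → [-5]
-3 → extends → [-5, -3]
-7 → replaces -5 → [-7, -3]
-9 → replaces -7 → [-9, -3]
-6 → replaces -3 → [-9, -6]
-4 → extends → [-9, -6, -4]
-7 → replaces -6 → [-9, -7, -4]
-10 → replaces -9 → [-10, -7, -4]
-13 → replaces -10 → [-13, -7, -4]
Three tails, so the longest strictly decreasing subsequence of the original has length 3.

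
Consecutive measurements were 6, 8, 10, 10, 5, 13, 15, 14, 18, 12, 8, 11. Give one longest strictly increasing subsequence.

Patience tails give the LIS length; then backtrack through the dp parents:
6 → extends → [6]
8 → extends → [6, 8]
10 → extends → [6, 8, 10]
10 → already a tail → [6, 8, 10]
5 → replaces 6 → [5, 8, 10]
13 → extends → [5, 8, 10, 13]
15 → extends → [5, 8, 10, 13, 15]
14 → replaces 15 → [5, 8, 10, 13, 14]
18 → extends → [5, 8, 10, 13, 14, 18]
12 → replaces 13 → [5, 8, 10, 12, 14, 18]
8 → already a tail → [5, 8, 10, 12, 14, 18]
11 → replaces 12 → [5, 8, 10, 11, 14, 18]
Length 6; one witness is 6, 8, 10, 13, 15, 18.

6, 8, 10, 13, 15, 18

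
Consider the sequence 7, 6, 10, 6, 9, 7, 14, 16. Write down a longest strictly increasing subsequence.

7, 10, 14, 16

Patience tails give the LIS length; then backtrack through the dp parents:
7 → extends → [7]
6 → replaces 7 → [6]
10 → extends → [6, 10]
6 → already a tail → [6, 10]
9 → replaces 10 → [6, 9]
7 → replaces 9 → [6, 7]
14 → extends → [6, 7, 14]
16 → extends → [6, 7, 14, 16]
Length 4; one witness is 7, 10, 14, 16.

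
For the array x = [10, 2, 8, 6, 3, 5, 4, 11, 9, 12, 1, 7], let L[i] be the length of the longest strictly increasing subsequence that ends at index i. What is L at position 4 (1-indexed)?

dp[i] = 1 + max{dp[j] : j<i, x[j]<x[i]} (or 1 if no such j):
i:      1  2  3  4  5  6  7  8  9 10 11 12
x[i]:  10  2  8  6  3  5  4 11  9 12  1  7
dp:     1  1  2  2  2  3  3  4  4  5  1  4
At index 4 the value is 2.

2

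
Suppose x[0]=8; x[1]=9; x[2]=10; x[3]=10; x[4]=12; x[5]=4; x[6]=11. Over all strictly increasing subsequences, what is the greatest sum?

39

Let S[i] be the best sum of a strictly increasing subsequence ending at i:
i:      0  1  2  3  4  5  6
x[i]:   8  9 10 10 12  4 11
S:      8 17 27 27 39  4 38
Maximum is 39 (e.g. 8 + 9 + 10 + 12).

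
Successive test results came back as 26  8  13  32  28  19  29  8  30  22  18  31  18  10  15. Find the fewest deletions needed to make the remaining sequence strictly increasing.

Fewest deletions = n − (longest strictly increasing subsequence).
i:      1  2  3  4  5  6  7  8  9 10 11 12 13 14 15
a[i]:  26  8 13 32 28 19 29  8 30 22 18 31 18 10 15
dp:     1  1  2  3  3  3  4  1  5  4  3  6  3  2  3
max dp = 6, so deletions = 15 − 6 = 9.

9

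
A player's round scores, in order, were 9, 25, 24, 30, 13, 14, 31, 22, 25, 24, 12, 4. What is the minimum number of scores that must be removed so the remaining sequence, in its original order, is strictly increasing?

7

Fewest deletions = n − (longest strictly increasing subsequence).
Patience tails:
9 → extends → [9]
25 → extends → [9, 25]
24 → replaces 25 → [9, 24]
30 → extends → [9, 24, 30]
13 → replaces 24 → [9, 13, 30]
14 → replaces 30 → [9, 13, 14]
31 → extends → [9, 13, 14, 31]
22 → replaces 31 → [9, 13, 14, 22]
25 → extends → [9, 13, 14, 22, 25]
24 → replaces 25 → [9, 13, 14, 22, 24]
12 → replaces 13 → [9, 12, 14, 22, 24]
4 → replaces 9 → [4, 12, 14, 22, 24]
Longest strictly increasing subsequence has length 5, so deletions = 12 − 5 = 7.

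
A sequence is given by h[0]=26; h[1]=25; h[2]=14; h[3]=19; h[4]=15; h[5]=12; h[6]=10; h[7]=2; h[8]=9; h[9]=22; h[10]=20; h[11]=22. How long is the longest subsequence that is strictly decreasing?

Let dp[i] be the longest strictly decreasing subsequence ending at i:
i:      0  1  2  3  4  5  6  7  8  9 10 11
h[i]:  26 25 14 19 15 12 10  2  9 22 20 22
dp:     1  2  3  3  4  5  6  7  7  3  4  3
Maximum is 7.

7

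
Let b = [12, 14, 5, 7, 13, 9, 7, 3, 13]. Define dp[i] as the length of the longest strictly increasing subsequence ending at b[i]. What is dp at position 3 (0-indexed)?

dp[i] = 1 + max{dp[j] : j<i, b[j]<b[i]} (or 1 if no such j):
i:      0  1  2  3  4  5  6  7  8
b[i]:  12 14  5  7 13  9  7  3 13
dp:     1  2  1  2  3  3  2  1  4
At index 3 the value is 2.

2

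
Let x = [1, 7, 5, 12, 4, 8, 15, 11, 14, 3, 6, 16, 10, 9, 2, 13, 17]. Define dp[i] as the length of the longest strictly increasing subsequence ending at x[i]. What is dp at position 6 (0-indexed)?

4

dp[i] = 1 + max{dp[j] : j<i, x[j]<x[i]} (or 1 if no such j):
i:      0  1  2  3  4  5  6  7  8  9 10 11 12 13 14 15 16
x[i]:   1  7  5 12  4  8 15 11 14  3  6 16 10  9  2 13 17
dp:     1  2  2  3  2  3  4  4  5  2  3  6  4  4  2  5  7
At index 6 the value is 4.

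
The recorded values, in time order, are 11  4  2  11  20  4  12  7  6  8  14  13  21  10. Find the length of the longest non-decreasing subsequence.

6

Track the smallest tail for each achievable length (allowing ties):
11 → extends → [11]
4 → replaces 11 → [4]
2 → replaces 4 → [2]
11 → extends → [2, 11]
20 → extends → [2, 11, 20]
4 → replaces 11 → [2, 4, 20]
12 → replaces 20 → [2, 4, 12]
7 → replaces 12 → [2, 4, 7]
6 → replaces 7 → [2, 4, 6]
8 → extends → [2, 4, 6, 8]
14 → extends → [2, 4, 6, 8, 14]
13 → replaces 14 → [2, 4, 6, 8, 13]
21 → extends → [2, 4, 6, 8, 13, 21]
10 → replaces 13 → [2, 4, 6, 8, 10, 21]
Six tails, so the longest non-decreasing subsequence has length 6 (e.g. 4, 4, 7, 8, 14, 21).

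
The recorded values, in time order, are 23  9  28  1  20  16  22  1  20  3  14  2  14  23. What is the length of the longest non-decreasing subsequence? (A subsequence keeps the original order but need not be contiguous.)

6

Track the smallest tail for each achievable length (allowing ties):
23 → extends → [23]
9 → replaces 23 → [9]
28 → extends → [9, 28]
1 → replaces 9 → [1, 28]
20 → replaces 28 → [1, 20]
16 → replaces 20 → [1, 16]
22 → extends → [1, 16, 22]
1 → replaces 16 → [1, 1, 22]
20 → replaces 22 → [1, 1, 20]
3 → replaces 20 → [1, 1, 3]
14 → extends → [1, 1, 3, 14]
2 → replaces 3 → [1, 1, 2, 14]
14 → extends → [1, 1, 2, 14, 14]
23 → extends → [1, 1, 2, 14, 14, 23]
Six tails, so the longest non-decreasing subsequence has length 6 (e.g. 1, 1, 3, 14, 14, 23).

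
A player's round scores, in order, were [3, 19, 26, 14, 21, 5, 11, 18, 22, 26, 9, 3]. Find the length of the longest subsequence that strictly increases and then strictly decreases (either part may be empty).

inc[i] = longest strictly increasing subsequence ending at i; dec[i] = longest strictly decreasing subsequence starting at i:
i:      1  2  3  4  5  6  7  8  9 10 11 12
a[i]:   3 19 26 14 21  5 11 18 22 26  9  3
inc:    1  2  3  2  3  2  3  4  5  6  3  1
dec:    1  5  5  4  4  2  3  3  3  3  2  1
Best peak at i=10 (value 26): inc=6, dec=3, length 6+3−1 = 8.

8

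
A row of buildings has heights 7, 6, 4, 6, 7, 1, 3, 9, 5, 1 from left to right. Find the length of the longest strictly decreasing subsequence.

5

Negate each value so 'decreasing' becomes 'increasing', then run patience tails on the negated sequence:
-7 → extends → [-7]
-6 → extends → [-7, -6]
-4 → extends → [-7, -6, -4]
-6 → already a tail → [-7, -6, -4]
-7 → already a tail → [-7, -6, -4]
-1 → extends → [-7, -6, -4, -1]
-3 → replaces -1 → [-7, -6, -4, -3]
-9 → replaces -7 → [-9, -6, -4, -3]
-5 → replaces -4 → [-9, -6, -5, -3]
-1 → extends → [-9, -6, -5, -3, -1]
Five tails, so the longest strictly decreasing subsequence of the original has length 5.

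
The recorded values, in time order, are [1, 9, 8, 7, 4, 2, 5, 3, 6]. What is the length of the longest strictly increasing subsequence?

4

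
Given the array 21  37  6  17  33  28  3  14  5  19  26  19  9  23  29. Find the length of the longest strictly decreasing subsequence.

Negate each value so 'decreasing' becomes 'increasing', then run patience tails on the negated sequence:
-21 → extends → [-21]
-37 → replaces -21 → [-37]
-6 → extends → [-37, -6]
-17 → replaces -6 → [-37, -17]
-33 → replaces -17 → [-37, -33]
-28 → extends → [-37, -33, -28]
-3 → extends → [-37, -33, -28, -3]
-14 → replaces -3 → [-37, -33, -28, -14]
-5 → extends → [-37, -33, -28, -14, -5]
-19 → replaces -14 → [-37, -33, -28, -19, -5]
-26 → replaces -19 → [-37, -33, -28, -26, -5]
-19 → replaces -5 → [-37, -33, -28, -26, -19]
-9 → extends → [-37, -33, -28, -26, -19, -9]
-23 → replaces -19 → [-37, -33, -28, -26, -23, -9]
-29 → replaces -28 → [-37, -33, -29, -26, -23, -9]
Six tails, so the longest strictly decreasing subsequence of the original has length 6.

6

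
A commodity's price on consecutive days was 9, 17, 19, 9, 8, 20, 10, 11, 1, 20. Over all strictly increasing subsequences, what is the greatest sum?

65

Let S[i] be the best sum of a strictly increasing subsequence ending at i:
i:      1  2  3  4  5  6  7  8  9 10
a[i]:   9 17 19  9  8 20 10 11  1 20
S:      9 26 45  9  8 65 19 30  1 65
Maximum is 65 (e.g. 9 + 17 + 19 + 20).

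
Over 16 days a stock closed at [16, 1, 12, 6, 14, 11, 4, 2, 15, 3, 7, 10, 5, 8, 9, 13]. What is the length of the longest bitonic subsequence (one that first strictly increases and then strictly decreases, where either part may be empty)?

7

inc[i] = longest strictly increasing subsequence ending at i; dec[i] = longest strictly decreasing subsequence starting at i:
i:      1  2  3  4  5  6  7  8  9 10 11 12 13 14 15 16
a[i]:  16  1 12  6 14 11  4  2 15  3  7 10  5  8  9 13
inc:    1  1  2  2  3  3  2  2  4  3  4  5  4  5  6  7
dec:    5  1  4  3  4  3  2  1  3  1  2  2  1  1  1  1
Best peak at i=16 (value 13): inc=7, dec=1, length 7+1−1 = 7.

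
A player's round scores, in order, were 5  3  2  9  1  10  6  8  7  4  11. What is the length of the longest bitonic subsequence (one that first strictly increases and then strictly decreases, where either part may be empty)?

6

inc[i] = longest strictly increasing subsequence ending at i; dec[i] = longest strictly decreasing subsequence starting at i:
i:      1  2  3  4  5  6  7  8  9 10 11
a[i]:   5  3  2  9  1 10  6  8  7  4 11
inc:    1  1  1  2  1  3  2  3  3  2  4
dec:    4  3  2  4  1  4  2  3  2  1  1
Best peak at i=6 (value 10): inc=3, dec=4, length 3+4−1 = 6.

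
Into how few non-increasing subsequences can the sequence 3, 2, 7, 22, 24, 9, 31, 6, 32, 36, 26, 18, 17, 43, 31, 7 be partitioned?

Place each on the leftmost legal pile:
3 → new pile 1 (tops now [3])
2 → pile 1 (tops now [2])
7 → new pile 2 (tops now [2, 7])
22 → new pile 3 (tops now [2, 7, 22])
24 → new pile 4 (tops now [2, 7, 22, 24])
9 → pile 3 (tops now [2, 7, 9, 24])
31 → new pile 5 (tops now [2, 7, 9, 24, 31])
6 → pile 2 (tops now [2, 6, 9, 24, 31])
32 → new pile 6 (tops now [2, 6, 9, 24, 31, 32])
36 → new pile 7 (tops now [2, 6, 9, 24, 31, 32, 36])
26 → pile 5 (tops now [2, 6, 9, 24, 26, 32, 36])
18 → pile 4 (tops now [2, 6, 9, 18, 26, 32, 36])
17 → pile 4 (tops now [2, 6, 9, 17, 26, 32, 36])
43 → new pile 8 (tops now [2, 6, 9, 17, 26, 32, 36, 43])
31 → pile 6 (tops now [2, 6, 9, 17, 26, 31, 36, 43])
7 → pile 3 (tops now [2, 6, 7, 17, 26, 31, 36, 43])
Eight piles.

8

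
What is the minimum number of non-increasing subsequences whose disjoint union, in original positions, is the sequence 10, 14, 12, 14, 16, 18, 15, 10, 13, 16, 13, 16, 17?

6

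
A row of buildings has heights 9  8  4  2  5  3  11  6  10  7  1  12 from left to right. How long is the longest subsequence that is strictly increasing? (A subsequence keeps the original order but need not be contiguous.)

5

Let dp[i] be the length of the longest such subsequence ending at index i:
i:      1  2  3  4  5  6  7  8  9 10 11 12
a[i]:   9  8  4  2  5  3 11  6 10  7  1 12
dp:     1  1  1  1  2  2  3  3  4  4  1  5
Maximum dp value is 5.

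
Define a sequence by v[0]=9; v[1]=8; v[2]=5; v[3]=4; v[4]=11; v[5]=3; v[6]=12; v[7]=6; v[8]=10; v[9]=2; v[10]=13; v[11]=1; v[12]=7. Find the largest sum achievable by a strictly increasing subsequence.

45

Let S[i] be the best sum of a strictly increasing subsequence ending at i:
i:      0  1  2  3  4  5  6  7  8  9 10 11 12
v[i]:   9  8  5  4 11  3 12  6 10  2 13  1  7
S:      9  8  5  4 20  3 32 11 21  2 45  1 18
Maximum is 45 (e.g. 9 + 11 + 12 + 13).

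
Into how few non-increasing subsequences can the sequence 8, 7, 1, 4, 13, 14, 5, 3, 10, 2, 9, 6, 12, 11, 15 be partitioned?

Place each on the leftmost legal pile:
8 → new pile 1 (tops now [8])
7 → pile 1 (tops now [7])
1 → pile 1 (tops now [1])
4 → new pile 2 (tops now [1, 4])
13 → new pile 3 (tops now [1, 4, 13])
14 → new pile 4 (tops now [1, 4, 13, 14])
5 → pile 3 (tops now [1, 4, 5, 14])
3 → pile 2 (tops now [1, 3, 5, 14])
10 → pile 4 (tops now [1, 3, 5, 10])
2 → pile 2 (tops now [1, 2, 5, 10])
9 → pile 4 (tops now [1, 2, 5, 9])
6 → pile 4 (tops now [1, 2, 5, 6])
12 → new pile 5 (tops now [1, 2, 5, 6, 12])
11 → pile 5 (tops now [1, 2, 5, 6, 11])
15 → new pile 6 (tops now [1, 2, 5, 6, 11, 15])
Six piles.

6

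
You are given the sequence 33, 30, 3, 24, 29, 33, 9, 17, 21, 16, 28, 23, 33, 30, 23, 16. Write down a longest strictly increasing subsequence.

Patience tails give the LIS length; then backtrack through the dp parents:
33 → extends → [33]
30 → replaces 33 → [30]
3 → replaces 30 → [3]
24 → extends → [3, 24]
29 → extends → [3, 24, 29]
33 → extends → [3, 24, 29, 33]
9 → replaces 24 → [3, 9, 29, 33]
17 → replaces 29 → [3, 9, 17, 33]
21 → replaces 33 → [3, 9, 17, 21]
16 → replaces 17 → [3, 9, 16, 21]
28 → extends → [3, 9, 16, 21, 28]
23 → replaces 28 → [3, 9, 16, 21, 23]
33 → extends → [3, 9, 16, 21, 23, 33]
30 → replaces 33 → [3, 9, 16, 21, 23, 30]
23 → already a tail → [3, 9, 16, 21, 23, 30]
16 → already a tail → [3, 9, 16, 21, 23, 30]
Length 6; one witness is 3, 9, 17, 21, 28, 33.

3, 9, 17, 21, 28, 33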